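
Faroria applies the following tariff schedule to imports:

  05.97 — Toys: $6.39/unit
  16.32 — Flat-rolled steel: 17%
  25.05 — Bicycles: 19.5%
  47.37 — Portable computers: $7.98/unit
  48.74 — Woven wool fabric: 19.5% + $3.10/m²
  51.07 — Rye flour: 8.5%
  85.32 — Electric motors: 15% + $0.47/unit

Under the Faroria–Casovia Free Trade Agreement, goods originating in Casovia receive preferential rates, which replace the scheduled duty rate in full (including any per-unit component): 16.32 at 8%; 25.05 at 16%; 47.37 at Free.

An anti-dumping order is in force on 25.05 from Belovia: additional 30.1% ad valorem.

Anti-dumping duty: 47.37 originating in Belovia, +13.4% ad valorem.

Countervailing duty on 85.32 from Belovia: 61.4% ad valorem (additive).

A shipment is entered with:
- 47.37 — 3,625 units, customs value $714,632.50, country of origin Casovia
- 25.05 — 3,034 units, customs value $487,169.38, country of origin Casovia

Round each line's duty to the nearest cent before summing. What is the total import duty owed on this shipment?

Line 1 (47.37, Casovia, 3,625 units, $714,632.50):
Base rate for 47.37 is $7.98/unit.
Origin Casovia qualifies under the Faroria–Casovia agreement and 47.37 is covered: preferential rate Free applies instead.
The additional-duty order on 47.37 targets Belovia, not Casovia; it does not apply.
Duty = $714,632.50 × 0% = $0.00.
Line 2 (25.05, Casovia, 3,034 units, $487,169.38):
Base rate for 25.05 is 19.5%.
Origin Casovia qualifies under the Faroria–Casovia agreement and 25.05 is covered: preferential rate 16% applies instead.
The additional-duty order on 25.05 targets Belovia, not Casovia; it does not apply.
Duty = $487,169.38 × 16% = $77,947.10.
Total = $0.00 + $77,947.10 = $77,947.10.

$77,947.10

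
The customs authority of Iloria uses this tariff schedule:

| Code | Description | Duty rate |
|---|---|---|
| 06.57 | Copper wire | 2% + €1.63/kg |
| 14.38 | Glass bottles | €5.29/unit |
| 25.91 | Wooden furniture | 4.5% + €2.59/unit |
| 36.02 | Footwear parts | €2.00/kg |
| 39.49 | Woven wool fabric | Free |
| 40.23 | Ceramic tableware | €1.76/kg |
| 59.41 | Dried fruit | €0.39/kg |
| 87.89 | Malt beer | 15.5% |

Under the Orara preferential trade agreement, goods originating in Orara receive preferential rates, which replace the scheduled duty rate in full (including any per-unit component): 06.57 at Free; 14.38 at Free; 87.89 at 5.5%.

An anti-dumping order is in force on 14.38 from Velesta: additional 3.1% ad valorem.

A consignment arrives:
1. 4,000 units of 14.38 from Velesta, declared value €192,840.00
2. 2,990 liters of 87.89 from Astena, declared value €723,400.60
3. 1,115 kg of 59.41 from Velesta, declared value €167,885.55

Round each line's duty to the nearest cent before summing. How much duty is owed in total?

€139,699.98

Line 1 (14.38, Velesta, 4,000 units, €192,840.00):
Base rate for 14.38 is €5.29/unit.
14.38 has an FTA preferential rate, but origin Velesta is not Orara; base rate stands.
Additional duty on 14.38 from Velesta: +3.1% ad valorem. Applied ad valorem rate = 3.1%.
Duty = €192,840.00 × 3.1% + 4,000 × €5.29 = €27,138.04.
Line 2 (87.89, Astena, 2,990 liters, €723,400.60):
Base rate for 87.89 is 15.5%.
87.89 has an FTA preferential rate, but origin Astena is not Orara; base rate stands.
Duty = €723,400.60 × 15.5% = €112,127.09.
Line 3 (59.41, Velesta, 1,115 kg, €167,885.55):
Base rate for 59.41 is €0.39/kg.
Duty = 1,115 × €0.39 = €434.85.
Total = €27,138.04 + €112,127.09 + €434.85 = €139,699.98.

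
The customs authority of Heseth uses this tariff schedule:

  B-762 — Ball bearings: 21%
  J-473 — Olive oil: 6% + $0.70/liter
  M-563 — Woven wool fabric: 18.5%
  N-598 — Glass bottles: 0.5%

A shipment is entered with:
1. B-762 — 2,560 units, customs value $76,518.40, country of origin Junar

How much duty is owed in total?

$16,068.86

Line 1 (B-762, Junar, 2,560 units, $76,518.40):
Base rate for B-762 is 21%.
Duty = $76,518.40 × 21% = $16,068.86.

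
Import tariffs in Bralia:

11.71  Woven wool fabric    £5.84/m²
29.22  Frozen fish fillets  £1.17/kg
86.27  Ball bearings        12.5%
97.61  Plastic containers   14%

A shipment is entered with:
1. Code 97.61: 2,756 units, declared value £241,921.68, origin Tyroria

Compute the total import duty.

£33,869.04

Line 1 (97.61, Tyroria, 2,756 units, £241,921.68):
Base rate for 97.61 is 14%.
Duty = £241,921.68 × 14% = £33,869.04.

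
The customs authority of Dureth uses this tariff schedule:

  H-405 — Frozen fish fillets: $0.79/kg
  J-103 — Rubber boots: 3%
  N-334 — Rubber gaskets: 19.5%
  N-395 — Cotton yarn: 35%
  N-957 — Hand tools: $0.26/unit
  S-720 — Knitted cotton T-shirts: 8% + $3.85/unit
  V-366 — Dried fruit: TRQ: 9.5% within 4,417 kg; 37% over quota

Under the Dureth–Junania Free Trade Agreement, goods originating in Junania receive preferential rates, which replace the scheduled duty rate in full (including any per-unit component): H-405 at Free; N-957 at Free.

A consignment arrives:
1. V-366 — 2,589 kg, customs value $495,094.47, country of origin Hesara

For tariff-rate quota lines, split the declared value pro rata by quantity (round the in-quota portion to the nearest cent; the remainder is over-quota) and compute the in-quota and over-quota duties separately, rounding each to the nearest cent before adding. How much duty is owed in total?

$47,033.97

Line 1 (V-366, Hesara, 2,589 kg, $495,094.47):
Code V-366 is under a tariff-rate quota (threshold 4,417 kg). Quantity 2,589 kg is within the quota, so the in-quota rate 9.5% applies to the full value.
Duty = $495,094.47 × 9.5% = $47,033.97.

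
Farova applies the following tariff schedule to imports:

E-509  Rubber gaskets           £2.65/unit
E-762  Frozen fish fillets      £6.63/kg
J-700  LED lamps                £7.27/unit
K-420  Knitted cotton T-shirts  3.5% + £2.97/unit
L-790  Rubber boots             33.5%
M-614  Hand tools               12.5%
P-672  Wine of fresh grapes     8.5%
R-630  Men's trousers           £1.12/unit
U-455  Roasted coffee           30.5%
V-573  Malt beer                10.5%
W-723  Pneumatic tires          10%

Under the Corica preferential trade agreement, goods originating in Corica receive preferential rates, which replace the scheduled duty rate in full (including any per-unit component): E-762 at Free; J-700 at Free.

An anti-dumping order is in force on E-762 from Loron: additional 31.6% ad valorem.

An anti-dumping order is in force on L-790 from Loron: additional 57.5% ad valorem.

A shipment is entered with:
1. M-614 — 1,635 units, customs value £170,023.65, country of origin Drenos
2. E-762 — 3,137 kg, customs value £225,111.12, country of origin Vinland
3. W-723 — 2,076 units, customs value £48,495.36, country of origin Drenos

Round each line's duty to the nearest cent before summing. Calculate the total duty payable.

£46,900.81

Line 1 (M-614, Drenos, 1,635 units, £170,023.65):
Base rate for M-614 is 12.5%.
Duty = £170,023.65 × 12.5% = £21,252.96.
Line 2 (E-762, Vinland, 3,137 kg, £225,111.12):
Base rate for E-762 is £6.63/kg.
E-762 has an FTA preferential rate, but origin Vinland is not Corica; base rate stands.
The additional-duty order on E-762 targets Loron, not Vinland; it does not apply.
Duty = 3,137 × £6.63 = £20,798.31.
Line 3 (W-723, Drenos, 2,076 units, £48,495.36):
Base rate for W-723 is 10%.
Duty = £48,495.36 × 10% = £4,849.54.
Total = £21,252.96 + £20,798.31 + £4,849.54 = £46,900.81.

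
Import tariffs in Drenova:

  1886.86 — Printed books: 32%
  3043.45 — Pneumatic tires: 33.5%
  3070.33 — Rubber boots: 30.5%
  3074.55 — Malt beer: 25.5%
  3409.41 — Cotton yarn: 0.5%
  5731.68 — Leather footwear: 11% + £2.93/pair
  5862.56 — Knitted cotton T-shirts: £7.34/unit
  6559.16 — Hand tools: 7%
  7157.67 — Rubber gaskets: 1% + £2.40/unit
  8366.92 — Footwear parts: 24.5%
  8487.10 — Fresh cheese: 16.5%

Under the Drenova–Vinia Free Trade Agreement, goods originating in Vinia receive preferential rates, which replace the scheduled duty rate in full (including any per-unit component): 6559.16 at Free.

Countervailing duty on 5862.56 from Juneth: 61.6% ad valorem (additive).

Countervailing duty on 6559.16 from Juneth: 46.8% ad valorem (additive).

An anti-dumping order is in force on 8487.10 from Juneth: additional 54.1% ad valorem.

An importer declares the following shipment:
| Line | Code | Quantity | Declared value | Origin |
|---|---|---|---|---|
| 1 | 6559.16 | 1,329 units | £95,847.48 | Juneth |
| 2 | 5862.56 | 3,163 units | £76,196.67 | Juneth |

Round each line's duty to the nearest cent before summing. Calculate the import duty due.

Line 1 (6559.16, Juneth, 1,329 units, £95,847.48):
Base rate for 6559.16 is 7%.
6559.16 has an FTA preferential rate, but origin Juneth is not Vinia; base rate stands.
Additional duty on 6559.16 from Juneth: +46.8%. Applied ad valorem rate: 7% + 46.8% = 53.8%.
Duty = £95,847.48 × 53.8% = £51,565.94.
Line 2 (5862.56, Juneth, 3,163 units, £76,196.67):
Base rate for 5862.56 is £7.34/unit.
Additional duty on 5862.56 from Juneth: +61.6% ad valorem. Applied ad valorem rate = 61.6%.
Duty = £76,196.67 × 61.6% + 3,163 × £7.34 = £70,153.57.
Total = £51,565.94 + £70,153.57 = £121,719.51.

£121,719.51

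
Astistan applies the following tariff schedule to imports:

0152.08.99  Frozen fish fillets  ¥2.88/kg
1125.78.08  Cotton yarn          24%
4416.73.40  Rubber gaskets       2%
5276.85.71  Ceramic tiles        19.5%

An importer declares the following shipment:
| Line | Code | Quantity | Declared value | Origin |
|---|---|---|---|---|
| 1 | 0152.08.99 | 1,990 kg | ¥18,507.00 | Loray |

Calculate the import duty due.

¥5,731.20

Line 1 (0152.08.99, Loray, 1,990 kg, ¥18,507.00):
Base rate for 0152.08.99 is ¥2.88/kg.
Duty = 1,990 × ¥2.88 = ¥5,731.20.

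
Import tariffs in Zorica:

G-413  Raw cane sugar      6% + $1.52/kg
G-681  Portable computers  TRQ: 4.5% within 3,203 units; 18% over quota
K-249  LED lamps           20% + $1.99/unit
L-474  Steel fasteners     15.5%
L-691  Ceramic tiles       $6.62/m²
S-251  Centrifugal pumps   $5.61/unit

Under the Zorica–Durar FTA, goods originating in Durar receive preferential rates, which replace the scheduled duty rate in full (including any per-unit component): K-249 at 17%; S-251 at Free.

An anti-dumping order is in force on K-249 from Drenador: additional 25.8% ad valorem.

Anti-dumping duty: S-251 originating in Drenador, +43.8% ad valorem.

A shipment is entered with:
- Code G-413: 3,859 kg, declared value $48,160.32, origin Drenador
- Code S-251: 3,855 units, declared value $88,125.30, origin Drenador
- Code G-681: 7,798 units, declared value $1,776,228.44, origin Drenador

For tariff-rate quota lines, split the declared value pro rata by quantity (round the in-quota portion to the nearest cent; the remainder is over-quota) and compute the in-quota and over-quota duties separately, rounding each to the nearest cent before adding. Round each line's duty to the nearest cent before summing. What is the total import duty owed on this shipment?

$290,208.64

Line 1 (G-413, Drenador, 3,859 kg, $48,160.32):
Base rate for G-413 is 6% + $1.52/kg.
Duty = $48,160.32 × 6% + 3,859 × $1.52 = $8,755.30.
Line 2 (S-251, Drenador, 3,855 units, $88,125.30):
Base rate for S-251 is $5.61/unit.
S-251 has an FTA preferential rate, but origin Drenador is not Durar; base rate stands.
Additional duty on S-251 from Drenador: +43.8% ad valorem. Applied ad valorem rate = 43.8%.
Duty = $88,125.30 × 43.8% + 3,855 × $5.61 = $60,225.43.
Line 3 (G-681, Drenador, 7,798 units, $1,776,228.44):
Code G-681 is under a tariff-rate quota (threshold 3,203 units). In-quota: 3,203 units at 4.5%; over-quota: 4,595 units at 18%.
Pro-rata value split: in-quota = $1,776,228.44 × 3,203/7,798 = $729,579.34; over-quota = $1,776,228.44 − $729,579.34 = $1,046,649.10.
In-quota duty = $729,579.34 × 4.5% = $32,831.07. Over-quota duty = $1,046,649.10 × 18% = $188,396.84.
Line duty = $32,831.07 + $188,396.84 = $221,227.91.
Total = $8,755.30 + $60,225.43 + $221,227.91 = $290,208.64.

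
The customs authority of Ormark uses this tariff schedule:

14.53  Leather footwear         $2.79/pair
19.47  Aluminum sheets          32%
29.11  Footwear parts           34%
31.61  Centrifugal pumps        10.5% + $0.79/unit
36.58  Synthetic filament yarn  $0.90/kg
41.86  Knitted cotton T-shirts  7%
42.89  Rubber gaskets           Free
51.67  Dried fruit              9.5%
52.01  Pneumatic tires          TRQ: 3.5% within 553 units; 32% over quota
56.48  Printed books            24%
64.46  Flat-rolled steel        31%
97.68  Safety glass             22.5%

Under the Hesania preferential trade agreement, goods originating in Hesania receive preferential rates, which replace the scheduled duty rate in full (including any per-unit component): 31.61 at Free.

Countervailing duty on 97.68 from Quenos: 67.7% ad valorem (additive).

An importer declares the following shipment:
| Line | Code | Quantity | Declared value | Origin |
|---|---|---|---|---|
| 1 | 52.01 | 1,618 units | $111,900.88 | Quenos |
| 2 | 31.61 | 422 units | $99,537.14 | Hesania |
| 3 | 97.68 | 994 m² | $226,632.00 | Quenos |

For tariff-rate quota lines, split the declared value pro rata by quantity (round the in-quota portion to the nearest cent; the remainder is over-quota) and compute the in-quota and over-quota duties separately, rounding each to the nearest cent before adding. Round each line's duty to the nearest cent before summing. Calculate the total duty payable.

$229,330.38

Line 1 (52.01, Quenos, 1,618 units, $111,900.88):
Code 52.01 is under a tariff-rate quota (threshold 553 units). In-quota: 553 units at 3.5%; over-quota: 1,065 units at 32%.
Pro-rata value split: in-quota = $111,900.88 × 553/1,618 = $38,245.48; over-quota = $111,900.88 − $38,245.48 = $73,655.40.
In-quota duty = $38,245.48 × 3.5% = $1,338.59. Over-quota duty = $73,655.40 × 32% = $23,569.73.
Line duty = $1,338.59 + $23,569.73 = $24,908.32.
Line 2 (31.61, Hesania, 422 units, $99,537.14):
Base rate for 31.61 is 10.5% + $0.79/unit.
Origin Hesania qualifies under the Ormark–Hesania agreement and 31.61 is covered: preferential rate Free applies instead.
Duty = $99,537.14 × 0% = $0.00.
Line 3 (97.68, Quenos, 994 m², $226,632.00):
Base rate for 97.68 is 22.5%.
Additional duty on 97.68 from Quenos: +67.7%. Applied ad valorem rate: 22.5% + 67.7% = 90.2%.
Duty = $226,632.00 × 90.2% = $204,422.06.
Total = $24,908.32 + $0.00 + $204,422.06 = $229,330.38.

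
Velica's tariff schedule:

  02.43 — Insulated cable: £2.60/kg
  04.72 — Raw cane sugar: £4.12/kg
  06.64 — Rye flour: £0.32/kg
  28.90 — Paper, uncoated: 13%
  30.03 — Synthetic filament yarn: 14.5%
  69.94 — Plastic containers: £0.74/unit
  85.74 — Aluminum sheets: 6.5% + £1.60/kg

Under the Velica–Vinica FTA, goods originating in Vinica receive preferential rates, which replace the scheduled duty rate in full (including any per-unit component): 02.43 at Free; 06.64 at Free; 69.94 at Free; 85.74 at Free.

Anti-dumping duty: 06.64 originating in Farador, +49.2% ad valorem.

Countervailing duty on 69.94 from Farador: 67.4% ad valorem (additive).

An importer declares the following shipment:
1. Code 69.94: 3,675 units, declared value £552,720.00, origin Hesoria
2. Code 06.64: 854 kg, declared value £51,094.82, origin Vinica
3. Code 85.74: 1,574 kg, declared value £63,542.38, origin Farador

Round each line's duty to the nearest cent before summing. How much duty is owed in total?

£9,368.15

Line 1 (69.94, Hesoria, 3,675 units, £552,720.00):
Base rate for 69.94 is £0.74/unit.
69.94 has an FTA preferential rate, but origin Hesoria is not Vinica; base rate stands.
The additional-duty order on 69.94 targets Farador, not Hesoria; it does not apply.
Duty = 3,675 × £0.74 = £2,719.50.
Line 2 (06.64, Vinica, 854 kg, £51,094.82):
Base rate for 06.64 is £0.32/kg.
Origin Vinica qualifies under the Velica–Vinica agreement and 06.64 is covered: preferential rate Free applies instead.
The additional-duty order on 06.64 targets Farador, not Vinica; it does not apply.
Duty = £51,094.82 × 0% = £0.00.
Line 3 (85.74, Farador, 1,574 kg, £63,542.38):
Base rate for 85.74 is 6.5% + £1.60/kg.
85.74 has an FTA preferential rate, but origin Farador is not Vinica; base rate stands.
Duty = £63,542.38 × 6.5% + 1,574 × £1.60 = £6,648.65.
Total = £2,719.50 + £0.00 + £6,648.65 = £9,368.15.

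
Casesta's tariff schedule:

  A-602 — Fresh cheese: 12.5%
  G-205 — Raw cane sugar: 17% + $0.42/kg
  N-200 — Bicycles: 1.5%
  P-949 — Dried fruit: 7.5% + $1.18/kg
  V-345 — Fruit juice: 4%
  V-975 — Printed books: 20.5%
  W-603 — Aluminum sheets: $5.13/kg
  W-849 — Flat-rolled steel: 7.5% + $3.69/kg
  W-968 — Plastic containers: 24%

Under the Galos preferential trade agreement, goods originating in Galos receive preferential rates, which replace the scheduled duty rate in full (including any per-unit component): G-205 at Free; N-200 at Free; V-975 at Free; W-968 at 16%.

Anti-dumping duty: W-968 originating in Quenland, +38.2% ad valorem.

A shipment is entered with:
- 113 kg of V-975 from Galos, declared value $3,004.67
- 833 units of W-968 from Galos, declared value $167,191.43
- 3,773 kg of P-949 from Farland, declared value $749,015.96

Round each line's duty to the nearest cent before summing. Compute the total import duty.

Line 1 (V-975, Galos, 113 kg, $3,004.67):
Base rate for V-975 is 20.5%.
Origin Galos qualifies under the Casesta–Galos agreement and V-975 is covered: preferential rate Free applies instead.
Duty = $3,004.67 × 0% = $0.00.
Line 2 (W-968, Galos, 833 units, $167,191.43):
Base rate for W-968 is 24%.
Origin Galos qualifies under the Casesta–Galos agreement and W-968 is covered: preferential rate 16% applies instead.
The additional-duty order on W-968 targets Quenland, not Galos; it does not apply.
Duty = $167,191.43 × 16% = $26,750.63.
Line 3 (P-949, Farland, 3,773 kg, $749,015.96):
Base rate for P-949 is 7.5% + $1.18/kg.
Duty = $749,015.96 × 7.5% + 3,773 × $1.18 = $60,628.34.
Total = $0.00 + $26,750.63 + $60,628.34 = $87,378.97.

$87,378.97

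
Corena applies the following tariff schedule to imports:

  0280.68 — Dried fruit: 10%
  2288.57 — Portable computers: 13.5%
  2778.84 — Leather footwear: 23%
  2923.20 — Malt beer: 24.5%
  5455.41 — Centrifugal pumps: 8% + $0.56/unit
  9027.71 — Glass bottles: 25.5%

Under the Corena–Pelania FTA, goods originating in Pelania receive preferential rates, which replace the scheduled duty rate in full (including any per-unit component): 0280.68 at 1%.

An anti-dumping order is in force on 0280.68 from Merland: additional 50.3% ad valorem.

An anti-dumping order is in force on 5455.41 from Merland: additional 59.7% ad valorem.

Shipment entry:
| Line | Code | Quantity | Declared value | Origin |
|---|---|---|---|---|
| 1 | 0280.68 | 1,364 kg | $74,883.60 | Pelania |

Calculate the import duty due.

$748.84

Line 1 (0280.68, Pelania, 1,364 kg, $74,883.60):
Base rate for 0280.68 is 10%.
Origin Pelania qualifies under the Corena–Pelania agreement and 0280.68 is covered: preferential rate 1% applies instead.
The additional-duty order on 0280.68 targets Merland, not Pelania; it does not apply.
Duty = $74,883.60 × 1% = $748.84.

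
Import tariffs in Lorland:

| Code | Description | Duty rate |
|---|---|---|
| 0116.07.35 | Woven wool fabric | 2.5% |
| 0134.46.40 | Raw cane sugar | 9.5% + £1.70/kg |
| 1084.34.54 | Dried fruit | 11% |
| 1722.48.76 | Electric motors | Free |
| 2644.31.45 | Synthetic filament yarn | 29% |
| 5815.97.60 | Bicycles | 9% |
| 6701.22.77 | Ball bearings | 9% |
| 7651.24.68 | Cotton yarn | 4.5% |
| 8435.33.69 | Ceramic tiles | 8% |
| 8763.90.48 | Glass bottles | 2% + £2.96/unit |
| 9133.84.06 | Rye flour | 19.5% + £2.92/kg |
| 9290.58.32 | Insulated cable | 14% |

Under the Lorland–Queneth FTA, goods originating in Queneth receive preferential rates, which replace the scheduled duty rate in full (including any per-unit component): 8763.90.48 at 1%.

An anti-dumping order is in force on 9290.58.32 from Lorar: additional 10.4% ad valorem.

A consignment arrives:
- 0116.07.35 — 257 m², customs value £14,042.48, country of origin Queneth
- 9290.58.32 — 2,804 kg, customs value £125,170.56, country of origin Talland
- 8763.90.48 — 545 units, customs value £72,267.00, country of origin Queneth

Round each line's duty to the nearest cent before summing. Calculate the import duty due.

Line 1 (0116.07.35, Queneth, 257 m², £14,042.48):
Base rate for 0116.07.35 is 2.5%.
Origin Queneth is the FTA partner but 0116.07.35 is not on the preference list; base rate stands.
Duty = £14,042.48 × 2.5% = £351.06.
Line 2 (9290.58.32, Talland, 2,804 kg, £125,170.56):
Base rate for 9290.58.32 is 14%.
The additional-duty order on 9290.58.32 targets Lorar, not Talland; it does not apply.
Duty = £125,170.56 × 14% = £17,523.88.
Line 3 (8763.90.48, Queneth, 545 units, £72,267.00):
Base rate for 8763.90.48 is 2% + £2.96/unit.
Origin Queneth qualifies under the Lorland–Queneth agreement and 8763.90.48 is covered: preferential rate 1% applies instead.
Duty = £72,267.00 × 1% = £722.67.
Total = £351.06 + £17,523.88 + £722.67 = £18,597.61.

£18,597.61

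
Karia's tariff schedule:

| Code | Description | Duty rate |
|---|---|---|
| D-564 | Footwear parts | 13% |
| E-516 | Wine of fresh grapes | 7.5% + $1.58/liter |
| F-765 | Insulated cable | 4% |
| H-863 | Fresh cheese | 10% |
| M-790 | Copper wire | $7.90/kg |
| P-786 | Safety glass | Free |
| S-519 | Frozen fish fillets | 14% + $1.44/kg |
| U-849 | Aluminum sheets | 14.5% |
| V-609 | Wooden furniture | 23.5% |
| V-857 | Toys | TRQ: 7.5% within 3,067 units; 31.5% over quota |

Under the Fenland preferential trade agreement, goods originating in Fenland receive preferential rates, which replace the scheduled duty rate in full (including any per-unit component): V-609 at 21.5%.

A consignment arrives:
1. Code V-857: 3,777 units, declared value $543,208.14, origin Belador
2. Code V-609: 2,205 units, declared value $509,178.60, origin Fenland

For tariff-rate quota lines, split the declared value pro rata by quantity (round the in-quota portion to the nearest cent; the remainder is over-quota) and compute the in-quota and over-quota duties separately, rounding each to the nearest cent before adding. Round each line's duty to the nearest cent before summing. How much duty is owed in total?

Line 1 (V-857, Belador, 3,777 units, $543,208.14):
Code V-857 is under a tariff-rate quota (threshold 3,067 units). In-quota: 3,067 units at 7.5%; over-quota: 710 units at 31.5%.
Pro-rata value split: in-quota = $543,208.14 × 3,067/3,777 = $441,095.94; over-quota = $543,208.14 − $441,095.94 = $102,112.20.
In-quota duty = $441,095.94 × 7.5% = $33,082.20. Over-quota duty = $102,112.20 × 31.5% = $32,165.34.
Line duty = $33,082.20 + $32,165.34 = $65,247.54.
Line 2 (V-609, Fenland, 2,205 units, $509,178.60):
Base rate for V-609 is 23.5%.
Origin Fenland qualifies under the Karia–Fenland agreement and V-609 is covered: preferential rate 21.5% applies instead.
Duty = $509,178.60 × 21.5% = $109,473.40.
Total = $65,247.54 + $109,473.40 = $174,720.94.

$174,720.94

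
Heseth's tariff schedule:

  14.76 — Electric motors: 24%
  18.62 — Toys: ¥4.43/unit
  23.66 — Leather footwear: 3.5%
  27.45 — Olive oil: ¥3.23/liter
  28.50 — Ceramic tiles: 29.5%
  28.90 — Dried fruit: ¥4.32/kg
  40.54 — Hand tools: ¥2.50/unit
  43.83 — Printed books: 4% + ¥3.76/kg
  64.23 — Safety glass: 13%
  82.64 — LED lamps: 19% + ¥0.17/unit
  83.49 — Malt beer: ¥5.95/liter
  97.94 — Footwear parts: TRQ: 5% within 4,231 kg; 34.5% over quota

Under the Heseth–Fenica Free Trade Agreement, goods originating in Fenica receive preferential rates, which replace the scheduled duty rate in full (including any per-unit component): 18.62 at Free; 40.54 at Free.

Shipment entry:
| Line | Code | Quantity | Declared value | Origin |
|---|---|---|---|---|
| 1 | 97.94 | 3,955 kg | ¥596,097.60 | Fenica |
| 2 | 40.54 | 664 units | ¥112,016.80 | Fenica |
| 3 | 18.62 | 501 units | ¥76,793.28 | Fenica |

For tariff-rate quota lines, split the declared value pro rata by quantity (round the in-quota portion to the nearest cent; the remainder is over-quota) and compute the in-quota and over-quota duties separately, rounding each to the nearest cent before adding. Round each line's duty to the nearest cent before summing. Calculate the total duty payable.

¥29,804.88

Line 1 (97.94, Fenica, 3,955 kg, ¥596,097.60):
Code 97.94 is under a tariff-rate quota (threshold 4,231 kg). Quantity 3,955 kg is within the quota, so the in-quota rate 5% applies to the full value.
Duty = ¥596,097.60 × 5% = ¥29,804.88.
Line 2 (40.54, Fenica, 664 units, ¥112,016.80):
Base rate for 40.54 is ¥2.50/unit.
Origin Fenica qualifies under the Heseth–Fenica agreement and 40.54 is covered: preferential rate Free applies instead.
Duty = ¥112,016.80 × 0% = ¥0.00.
Line 3 (18.62, Fenica, 501 units, ¥76,793.28):
Base rate for 18.62 is ¥4.43/unit.
Origin Fenica qualifies under the Heseth–Fenica agreement and 18.62 is covered: preferential rate Free applies instead.
Duty = ¥76,793.28 × 0% = ¥0.00.
Total = ¥29,804.88 + ¥0.00 + ¥0.00 = ¥29,804.88.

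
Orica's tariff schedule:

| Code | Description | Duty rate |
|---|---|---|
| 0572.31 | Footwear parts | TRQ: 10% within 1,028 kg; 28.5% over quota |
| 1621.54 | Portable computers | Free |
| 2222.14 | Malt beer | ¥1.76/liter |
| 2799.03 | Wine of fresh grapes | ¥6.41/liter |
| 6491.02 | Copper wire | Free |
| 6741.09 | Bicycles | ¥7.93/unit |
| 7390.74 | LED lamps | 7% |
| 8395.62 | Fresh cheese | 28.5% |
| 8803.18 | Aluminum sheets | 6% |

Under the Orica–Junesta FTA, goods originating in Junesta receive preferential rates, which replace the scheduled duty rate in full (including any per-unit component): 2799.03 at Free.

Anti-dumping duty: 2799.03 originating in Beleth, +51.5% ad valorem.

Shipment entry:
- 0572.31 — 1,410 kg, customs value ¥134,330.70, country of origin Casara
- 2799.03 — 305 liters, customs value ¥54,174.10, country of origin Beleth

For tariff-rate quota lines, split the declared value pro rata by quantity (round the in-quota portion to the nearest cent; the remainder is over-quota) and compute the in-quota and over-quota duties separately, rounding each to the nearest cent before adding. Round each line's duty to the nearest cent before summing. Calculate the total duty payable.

Line 1 (0572.31, Casara, 1,410 kg, ¥134,330.70):
Code 0572.31 is under a tariff-rate quota (threshold 1,028 kg). In-quota: 1,028 kg at 10%; over-quota: 382 kg at 28.5%.
Pro-rata value split: in-quota = ¥134,330.70 × 1,028/1,410 = ¥97,937.56; over-quota = ¥134,330.70 − ¥97,937.56 = ¥36,393.14.
In-quota duty = ¥97,937.56 × 10% = ¥9,793.76. Over-quota duty = ¥36,393.14 × 28.5% = ¥10,372.04.
Line duty = ¥9,793.76 + ¥10,372.04 = ¥20,165.80.
Line 2 (2799.03, Beleth, 305 liters, ¥54,174.10):
Base rate for 2799.03 is ¥6.41/liter.
2799.03 has an FTA preferential rate, but origin Beleth is not Junesta; base rate stands.
Additional duty on 2799.03 from Beleth: +51.5% ad valorem. Applied ad valorem rate = 51.5%.
Duty = ¥54,174.10 × 51.5% + 305 × ¥6.41 = ¥29,854.71.
Total = ¥20,165.80 + ¥29,854.71 = ¥50,020.51.

¥50,020.51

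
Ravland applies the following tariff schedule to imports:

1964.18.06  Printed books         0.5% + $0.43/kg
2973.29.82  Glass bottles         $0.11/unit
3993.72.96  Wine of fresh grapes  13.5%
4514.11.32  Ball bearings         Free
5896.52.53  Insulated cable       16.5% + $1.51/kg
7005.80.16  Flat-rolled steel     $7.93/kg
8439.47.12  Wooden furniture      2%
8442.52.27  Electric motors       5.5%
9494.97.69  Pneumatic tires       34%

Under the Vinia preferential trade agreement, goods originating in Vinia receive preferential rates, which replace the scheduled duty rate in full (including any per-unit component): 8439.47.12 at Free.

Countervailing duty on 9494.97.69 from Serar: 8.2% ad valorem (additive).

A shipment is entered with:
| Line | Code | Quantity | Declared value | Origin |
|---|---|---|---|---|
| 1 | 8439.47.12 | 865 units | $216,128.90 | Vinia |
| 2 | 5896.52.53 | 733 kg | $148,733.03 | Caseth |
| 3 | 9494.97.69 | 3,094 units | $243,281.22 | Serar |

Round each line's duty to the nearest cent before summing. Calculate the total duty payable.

Line 1 (8439.47.12, Vinia, 865 units, $216,128.90):
Base rate for 8439.47.12 is 2%.
Origin Vinia qualifies under the Ravland–Vinia agreement and 8439.47.12 is covered: preferential rate Free applies instead.
Duty = $216,128.90 × 0% = $0.00.
Line 2 (5896.52.53, Caseth, 733 kg, $148,733.03):
Base rate for 5896.52.53 is 16.5% + $1.51/kg.
Duty = $148,733.03 × 16.5% + 733 × $1.51 = $25,647.78.
Line 3 (9494.97.69, Serar, 3,094 units, $243,281.22):
Base rate for 9494.97.69 is 34%.
Additional duty on 9494.97.69 from Serar: +8.2%. Applied ad valorem rate: 34% + 8.2% = 42.2%.
Duty = $243,281.22 × 42.2% = $102,664.67.
Total = $0.00 + $25,647.78 + $102,664.67 = $128,312.45.

$128,312.45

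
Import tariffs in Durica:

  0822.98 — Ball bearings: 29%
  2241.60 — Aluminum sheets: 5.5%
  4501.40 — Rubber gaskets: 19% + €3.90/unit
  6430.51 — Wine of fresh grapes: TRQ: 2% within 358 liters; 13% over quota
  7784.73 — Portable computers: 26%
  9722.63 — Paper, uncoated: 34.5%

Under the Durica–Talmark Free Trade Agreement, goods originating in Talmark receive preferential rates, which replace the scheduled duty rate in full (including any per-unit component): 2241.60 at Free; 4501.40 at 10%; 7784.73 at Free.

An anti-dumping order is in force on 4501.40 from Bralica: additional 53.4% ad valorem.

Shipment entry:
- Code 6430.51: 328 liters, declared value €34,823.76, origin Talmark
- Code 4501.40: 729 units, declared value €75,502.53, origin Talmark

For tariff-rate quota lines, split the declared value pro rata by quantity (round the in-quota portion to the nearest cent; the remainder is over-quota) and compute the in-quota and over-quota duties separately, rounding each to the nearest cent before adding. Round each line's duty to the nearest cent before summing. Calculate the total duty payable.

€8,246.73

Line 1 (6430.51, Talmark, 328 liters, €34,823.76):
Code 6430.51 is under a tariff-rate quota (threshold 358 liters). Quantity 328 liters is within the quota, so the in-quota rate 2% applies to the full value.
Duty = €34,823.76 × 2% = €696.48.
Line 2 (4501.40, Talmark, 729 units, €75,502.53):
Base rate for 4501.40 is 19% + €3.90/unit.
Origin Talmark qualifies under the Durica–Talmark agreement and 4501.40 is covered: preferential rate 10% applies instead.
The additional-duty order on 4501.40 targets Bralica, not Talmark; it does not apply.
Duty = €75,502.53 × 10% = €7,550.25.
Total = €696.48 + €7,550.25 = €8,246.73.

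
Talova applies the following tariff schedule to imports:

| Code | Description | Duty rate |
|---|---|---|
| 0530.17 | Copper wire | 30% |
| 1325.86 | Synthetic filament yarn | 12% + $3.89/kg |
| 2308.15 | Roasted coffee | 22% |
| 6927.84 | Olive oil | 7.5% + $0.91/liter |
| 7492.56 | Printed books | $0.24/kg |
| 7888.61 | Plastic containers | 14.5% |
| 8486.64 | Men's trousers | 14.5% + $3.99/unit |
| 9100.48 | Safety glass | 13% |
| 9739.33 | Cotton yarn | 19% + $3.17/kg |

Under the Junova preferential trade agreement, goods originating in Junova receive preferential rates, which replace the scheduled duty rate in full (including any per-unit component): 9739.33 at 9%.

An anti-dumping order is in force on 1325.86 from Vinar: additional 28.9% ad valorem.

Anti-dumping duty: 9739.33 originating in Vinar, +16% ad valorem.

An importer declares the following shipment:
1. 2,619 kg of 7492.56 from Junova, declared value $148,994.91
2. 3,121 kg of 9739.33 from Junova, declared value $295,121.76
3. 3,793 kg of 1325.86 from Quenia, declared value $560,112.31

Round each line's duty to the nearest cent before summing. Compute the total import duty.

Line 1 (7492.56, Junova, 2,619 kg, $148,994.91):
Base rate for 7492.56 is $0.24/kg.
Origin Junova is the FTA partner but 7492.56 is not on the preference list; base rate stands.
Duty = 2,619 × $0.24 = $628.56.
Line 2 (9739.33, Junova, 3,121 kg, $295,121.76):
Base rate for 9739.33 is 19% + $3.17/kg.
Origin Junova qualifies under the Talova–Junova agreement and 9739.33 is covered: preferential rate 9% applies instead.
The additional-duty order on 9739.33 targets Vinar, not Junova; it does not apply.
Duty = $295,121.76 × 9% = $26,560.96.
Line 3 (1325.86, Quenia, 3,793 kg, $560,112.31):
Base rate for 1325.86 is 12% + $3.89/kg.
The additional-duty order on 1325.86 targets Vinar, not Quenia; it does not apply.
Duty = $560,112.31 × 12% + 3,793 × $3.89 = $81,968.25.
Total = $628.56 + $26,560.96 + $81,968.25 = $109,157.77.

$109,157.77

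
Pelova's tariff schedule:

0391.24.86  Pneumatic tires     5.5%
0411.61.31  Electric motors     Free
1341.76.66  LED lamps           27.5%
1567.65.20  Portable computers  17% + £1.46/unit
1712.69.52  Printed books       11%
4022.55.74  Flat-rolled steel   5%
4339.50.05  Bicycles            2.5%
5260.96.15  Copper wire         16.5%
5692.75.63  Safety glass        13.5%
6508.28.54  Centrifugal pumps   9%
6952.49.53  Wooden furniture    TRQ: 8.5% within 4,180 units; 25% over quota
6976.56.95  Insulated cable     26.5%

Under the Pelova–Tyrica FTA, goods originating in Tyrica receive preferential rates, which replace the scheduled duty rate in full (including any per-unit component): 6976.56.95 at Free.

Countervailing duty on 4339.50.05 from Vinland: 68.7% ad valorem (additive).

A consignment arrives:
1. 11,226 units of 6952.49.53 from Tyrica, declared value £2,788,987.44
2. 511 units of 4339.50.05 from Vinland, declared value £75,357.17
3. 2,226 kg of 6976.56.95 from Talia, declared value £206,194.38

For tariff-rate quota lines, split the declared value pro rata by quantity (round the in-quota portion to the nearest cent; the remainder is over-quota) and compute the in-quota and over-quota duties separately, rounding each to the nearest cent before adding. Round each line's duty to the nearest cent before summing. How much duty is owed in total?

Line 1 (6952.49.53, Tyrica, 11,226 units, £2,788,987.44):
Code 6952.49.53 is under a tariff-rate quota (threshold 4,180 units). In-quota: 4,180 units at 8.5%; over-quota: 7,046 units at 25%.
Pro-rata value split: in-quota = £2,788,987.44 × 4,180/11,226 = £1,038,479.20; over-quota = £2,788,987.44 − £1,038,479.20 = £1,750,508.24.
In-quota duty = £1,038,479.20 × 8.5% = £88,270.73. Over-quota duty = £1,750,508.24 × 25% = £437,627.06.
Line duty = £88,270.73 + £437,627.06 = £525,897.79.
Line 2 (4339.50.05, Vinland, 511 units, £75,357.17):
Base rate for 4339.50.05 is 2.5%.
Additional duty on 4339.50.05 from Vinland: +68.7%. Applied ad valorem rate: 2.5% + 68.7% = 71.2%.
Duty = £75,357.17 × 71.2% = £53,654.31.
Line 3 (6976.56.95, Talia, 2,226 kg, £206,194.38):
Base rate for 6976.56.95 is 26.5%.
6976.56.95 has an FTA preferential rate, but origin Talia is not Tyrica; base rate stands.
Duty = £206,194.38 × 26.5% = £54,641.51.
Total = £525,897.79 + £53,654.31 + £54,641.51 = £634,193.61.

£634,193.61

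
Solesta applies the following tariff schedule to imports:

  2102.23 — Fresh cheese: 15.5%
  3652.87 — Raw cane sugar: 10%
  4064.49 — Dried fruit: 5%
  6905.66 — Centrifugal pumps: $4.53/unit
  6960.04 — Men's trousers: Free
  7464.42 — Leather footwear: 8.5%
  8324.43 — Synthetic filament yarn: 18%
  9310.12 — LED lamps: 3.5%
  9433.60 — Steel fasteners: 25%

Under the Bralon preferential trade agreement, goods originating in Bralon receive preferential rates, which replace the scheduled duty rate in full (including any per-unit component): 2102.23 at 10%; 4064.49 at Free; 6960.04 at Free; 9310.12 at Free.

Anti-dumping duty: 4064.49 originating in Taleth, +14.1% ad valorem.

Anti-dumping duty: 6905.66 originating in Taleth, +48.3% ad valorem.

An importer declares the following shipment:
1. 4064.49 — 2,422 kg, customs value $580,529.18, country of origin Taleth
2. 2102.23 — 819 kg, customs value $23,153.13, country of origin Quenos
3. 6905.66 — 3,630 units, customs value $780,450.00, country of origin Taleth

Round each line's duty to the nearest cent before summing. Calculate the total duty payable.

Line 1 (4064.49, Taleth, 2,422 kg, $580,529.18):
Base rate for 4064.49 is 5%.
4064.49 has an FTA preferential rate, but origin Taleth is not Bralon; base rate stands.
Additional duty on 4064.49 from Taleth: +14.1%. Applied ad valorem rate: 5% + 14.1% = 19.1%.
Duty = $580,529.18 × 19.1% = $110,881.07.
Line 2 (2102.23, Quenos, 819 kg, $23,153.13):
Base rate for 2102.23 is 15.5%.
2102.23 has an FTA preferential rate, but origin Quenos is not Bralon; base rate stands.
Duty = $23,153.13 × 15.5% = $3,588.74.
Line 3 (6905.66, Taleth, 3,630 units, $780,450.00):
Base rate for 6905.66 is $4.53/unit.
Additional duty on 6905.66 from Taleth: +48.3% ad valorem. Applied ad valorem rate = 48.3%.
Duty = $780,450.00 × 48.3% + 3,630 × $4.53 = $393,401.25.
Total = $110,881.07 + $3,588.74 + $393,401.25 = $507,871.06.

$507,871.06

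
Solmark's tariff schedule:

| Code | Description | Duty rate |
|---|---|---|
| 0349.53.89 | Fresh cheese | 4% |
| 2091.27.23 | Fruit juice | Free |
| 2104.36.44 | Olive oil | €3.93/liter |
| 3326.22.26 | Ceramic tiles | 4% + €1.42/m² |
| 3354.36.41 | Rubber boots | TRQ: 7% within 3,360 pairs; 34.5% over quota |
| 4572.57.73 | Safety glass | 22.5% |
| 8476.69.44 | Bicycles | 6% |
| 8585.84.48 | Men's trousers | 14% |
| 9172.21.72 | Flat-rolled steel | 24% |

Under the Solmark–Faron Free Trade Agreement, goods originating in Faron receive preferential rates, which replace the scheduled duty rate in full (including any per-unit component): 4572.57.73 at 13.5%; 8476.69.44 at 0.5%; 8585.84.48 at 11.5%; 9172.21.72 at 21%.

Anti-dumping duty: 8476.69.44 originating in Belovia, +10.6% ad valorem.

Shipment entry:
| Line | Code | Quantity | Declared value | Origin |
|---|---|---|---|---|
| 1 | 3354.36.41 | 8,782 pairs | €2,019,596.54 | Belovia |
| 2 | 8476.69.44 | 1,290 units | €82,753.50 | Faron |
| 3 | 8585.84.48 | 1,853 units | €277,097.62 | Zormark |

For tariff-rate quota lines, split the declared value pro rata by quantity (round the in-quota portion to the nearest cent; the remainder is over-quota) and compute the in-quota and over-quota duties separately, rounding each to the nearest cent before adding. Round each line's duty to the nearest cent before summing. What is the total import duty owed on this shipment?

€523,475.96

Line 1 (3354.36.41, Belovia, 8,782 pairs, €2,019,596.54):
Code 3354.36.41 is under a tariff-rate quota (threshold 3,360 pairs). In-quota: 3,360 pairs at 7%; over-quota: 5,422 pairs at 34.5%.
Pro-rata value split: in-quota = €2,019,596.54 × 3,360/8,782 = €772,699.20; over-quota = €2,019,596.54 − €772,699.20 = €1,246,897.34.
In-quota duty = €772,699.20 × 7% = €54,088.94. Over-quota duty = €1,246,897.34 × 34.5% = €430,179.58.
Line duty = €54,088.94 + €430,179.58 = €484,268.52.
Line 2 (8476.69.44, Faron, 1,290 units, €82,753.50):
Base rate for 8476.69.44 is 6%.
Origin Faron qualifies under the Solmark–Faron agreement and 8476.69.44 is covered: preferential rate 0.5% applies instead.
The additional-duty order on 8476.69.44 targets Belovia, not Faron; it does not apply.
Duty = €82,753.50 × 0.5% = €413.77.
Line 3 (8585.84.48, Zormark, 1,853 units, €277,097.62):
Base rate for 8585.84.48 is 14%.
8585.84.48 has an FTA preferential rate, but origin Zormark is not Faron; base rate stands.
Duty = €277,097.62 × 14% = €38,793.67.
Total = €484,268.52 + €413.77 + €38,793.67 = €523,475.96.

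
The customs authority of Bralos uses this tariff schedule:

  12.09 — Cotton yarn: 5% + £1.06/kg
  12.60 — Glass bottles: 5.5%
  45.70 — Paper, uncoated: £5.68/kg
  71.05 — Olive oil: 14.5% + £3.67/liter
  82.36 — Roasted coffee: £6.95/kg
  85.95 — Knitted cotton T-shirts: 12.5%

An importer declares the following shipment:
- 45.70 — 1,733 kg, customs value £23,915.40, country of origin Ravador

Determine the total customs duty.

Line 1 (45.70, Ravador, 1,733 kg, £23,915.40):
Base rate for 45.70 is £5.68/kg.
Duty = 1,733 × £5.68 = £9,843.44.

£9,843.44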